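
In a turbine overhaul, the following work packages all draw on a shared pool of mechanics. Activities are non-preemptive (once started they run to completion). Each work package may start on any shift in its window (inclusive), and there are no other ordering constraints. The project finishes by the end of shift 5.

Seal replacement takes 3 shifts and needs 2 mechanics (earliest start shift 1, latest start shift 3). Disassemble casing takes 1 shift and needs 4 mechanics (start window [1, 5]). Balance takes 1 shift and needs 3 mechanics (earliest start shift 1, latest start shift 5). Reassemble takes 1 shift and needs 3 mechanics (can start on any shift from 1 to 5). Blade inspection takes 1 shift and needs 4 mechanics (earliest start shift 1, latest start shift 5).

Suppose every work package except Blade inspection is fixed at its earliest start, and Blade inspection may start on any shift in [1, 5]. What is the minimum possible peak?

12

Blade inspection@1: s1:16  s2:2  s3:2  s4:0  s5:0 → peak 16
Blade inspection@2: s1:12  s2:6  s3:2  s4:0  s5:0 → peak 12
Blade inspection@3: s1:12  s2:2  s3:6  s4:0  s5:0 → peak 12
Blade inspection@4: s1:12  s2:2  s3:2  s4:4  s5:0 → peak 12
Blade inspection@5: s1:12  s2:2  s3:2  s4:0  s5:4 → peak 12
Best is Blade inspection@2, peak 12.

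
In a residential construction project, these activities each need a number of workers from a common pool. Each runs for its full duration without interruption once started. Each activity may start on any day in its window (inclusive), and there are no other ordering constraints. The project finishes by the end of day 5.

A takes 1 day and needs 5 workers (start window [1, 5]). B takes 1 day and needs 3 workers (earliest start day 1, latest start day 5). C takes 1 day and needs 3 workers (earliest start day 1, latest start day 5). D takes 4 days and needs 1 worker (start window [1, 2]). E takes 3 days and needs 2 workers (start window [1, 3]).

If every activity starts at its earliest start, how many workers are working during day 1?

At early start, day 1 has: A, B, C, D, E.
Demand: 5 + 3 + 3 + 1 + 2 = 14.

14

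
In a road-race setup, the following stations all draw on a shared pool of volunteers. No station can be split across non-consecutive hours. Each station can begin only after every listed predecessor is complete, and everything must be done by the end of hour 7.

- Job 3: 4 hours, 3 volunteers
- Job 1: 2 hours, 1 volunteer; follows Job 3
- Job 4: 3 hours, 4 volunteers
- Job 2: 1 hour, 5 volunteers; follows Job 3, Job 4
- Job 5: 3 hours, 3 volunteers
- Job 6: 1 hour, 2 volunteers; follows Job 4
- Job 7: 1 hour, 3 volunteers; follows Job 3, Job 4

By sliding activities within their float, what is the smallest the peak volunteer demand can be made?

7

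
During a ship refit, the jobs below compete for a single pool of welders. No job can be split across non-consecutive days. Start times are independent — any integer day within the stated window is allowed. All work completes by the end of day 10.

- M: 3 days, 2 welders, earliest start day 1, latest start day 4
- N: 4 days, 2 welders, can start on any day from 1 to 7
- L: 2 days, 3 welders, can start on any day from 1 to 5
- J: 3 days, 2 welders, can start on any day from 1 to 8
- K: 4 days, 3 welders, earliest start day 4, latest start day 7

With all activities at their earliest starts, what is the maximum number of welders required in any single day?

Early-start schedule: M@1, N@1, L@1, J@1, K@4.
Load per day: day 1: 9, day 2: 9, day 3: 6, day 4: 5, day 5: 3, day 6: 3, day 7: 3, day 8: 0, day 9: 0, day 10: 0.
Peak is 9.

9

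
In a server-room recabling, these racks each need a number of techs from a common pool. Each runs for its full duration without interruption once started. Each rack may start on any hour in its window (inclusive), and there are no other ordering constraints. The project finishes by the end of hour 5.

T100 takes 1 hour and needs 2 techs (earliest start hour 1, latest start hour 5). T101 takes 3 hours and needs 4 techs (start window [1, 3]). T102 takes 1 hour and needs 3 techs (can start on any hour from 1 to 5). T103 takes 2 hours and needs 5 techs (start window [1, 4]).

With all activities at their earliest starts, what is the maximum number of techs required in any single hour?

14

Early-start schedule: T100@1, T101@1, T102@1, T103@1.
Load per hour: hour 1: 14, hour 2: 9, hour 3: 4, hour 4: 0, hour 5: 0.
Peak is 14.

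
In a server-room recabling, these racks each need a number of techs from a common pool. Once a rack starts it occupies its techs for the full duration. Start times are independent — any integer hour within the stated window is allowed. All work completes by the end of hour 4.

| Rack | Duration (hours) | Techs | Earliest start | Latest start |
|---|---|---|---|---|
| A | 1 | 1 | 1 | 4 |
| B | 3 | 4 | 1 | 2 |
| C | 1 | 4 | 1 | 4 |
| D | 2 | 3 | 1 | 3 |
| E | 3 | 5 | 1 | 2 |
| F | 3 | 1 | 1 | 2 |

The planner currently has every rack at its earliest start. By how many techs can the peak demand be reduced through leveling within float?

Early-start peak: h1:18  h2:13  h3:10  h4:0 ⇒ 18.
Leveled (A@1, B@1, C@1, D@1, E@2, F@1): h1:13  h2:13  h3:10  h4:5 ⇒ 13.
Reduction 18 − 13 = 5.

5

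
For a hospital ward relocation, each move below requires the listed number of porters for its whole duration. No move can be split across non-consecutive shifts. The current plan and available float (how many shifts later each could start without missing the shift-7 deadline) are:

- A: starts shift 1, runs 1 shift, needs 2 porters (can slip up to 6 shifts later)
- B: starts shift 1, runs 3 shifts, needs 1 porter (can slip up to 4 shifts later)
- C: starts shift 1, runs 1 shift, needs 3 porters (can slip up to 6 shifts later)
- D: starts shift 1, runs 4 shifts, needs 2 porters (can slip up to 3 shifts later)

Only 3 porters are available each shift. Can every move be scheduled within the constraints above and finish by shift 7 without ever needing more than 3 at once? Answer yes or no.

yes

Schedule A@1, B@1, C@6, D@2: s1:3  s2:3  s3:3  s4:2  s5:2  s6:3  s7:0 — peak 3 ≤ 3.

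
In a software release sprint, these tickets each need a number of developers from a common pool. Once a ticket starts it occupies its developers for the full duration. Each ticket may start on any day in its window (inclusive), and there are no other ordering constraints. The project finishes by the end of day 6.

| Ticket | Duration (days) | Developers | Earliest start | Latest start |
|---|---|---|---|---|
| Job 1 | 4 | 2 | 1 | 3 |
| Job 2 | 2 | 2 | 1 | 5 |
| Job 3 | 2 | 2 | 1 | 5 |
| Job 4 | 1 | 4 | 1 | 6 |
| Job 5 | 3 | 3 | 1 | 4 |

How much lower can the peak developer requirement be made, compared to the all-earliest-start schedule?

7

Early-start peak: d1:13  d2:9  d3:5  d4:2  d5:0  d6:0 ⇒ 13.
Leveled (Job 1@1, Job 2@1, Job 3@1, Job 4@3, Job 5@4): d1:6  d2:6  d3:6  d4:5  d5:3  d6:3 ⇒ 6.
Reduction 13 − 6 = 7.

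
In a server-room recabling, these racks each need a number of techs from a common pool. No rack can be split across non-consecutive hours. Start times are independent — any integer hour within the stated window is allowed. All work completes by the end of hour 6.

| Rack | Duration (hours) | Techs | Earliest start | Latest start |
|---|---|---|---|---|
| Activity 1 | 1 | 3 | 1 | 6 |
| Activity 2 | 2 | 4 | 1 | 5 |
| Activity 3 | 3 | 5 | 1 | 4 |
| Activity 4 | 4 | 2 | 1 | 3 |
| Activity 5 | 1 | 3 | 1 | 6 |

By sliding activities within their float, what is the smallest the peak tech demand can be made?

7

Early-start (Activity 1@1, Activity 2@1, Activity 3@1, Activity 4@1, Activity 5@1) gives peak 17: h1:17  h2:11  h3:7  h4:2  h5:0  h6:0.
Shift Activity 3→3, Activity 4→2, Activity 5→6.
Schedule Activity 1@1, Activity 2@1, Activity 3@3, Activity 4@2, Activity 5@6: h1:7  h2:6  h3:7  h4:7  h5:7  h6:3 — peak 7.
Total tech-hours = 37 over 6 hours ⇒ peak ≥ ⌈37/6⌉ = 7, so 7 is optimal.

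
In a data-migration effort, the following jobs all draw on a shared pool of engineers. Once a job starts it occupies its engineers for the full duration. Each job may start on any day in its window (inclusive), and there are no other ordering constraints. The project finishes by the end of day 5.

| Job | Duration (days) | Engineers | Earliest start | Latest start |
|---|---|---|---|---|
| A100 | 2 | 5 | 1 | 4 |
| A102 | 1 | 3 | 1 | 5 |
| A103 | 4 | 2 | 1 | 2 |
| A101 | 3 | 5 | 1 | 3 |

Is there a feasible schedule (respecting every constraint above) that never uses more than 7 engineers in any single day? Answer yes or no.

no

Total engineer-days = 36; over 5 days the average is 36/5 > 7, so some day must exceed 7.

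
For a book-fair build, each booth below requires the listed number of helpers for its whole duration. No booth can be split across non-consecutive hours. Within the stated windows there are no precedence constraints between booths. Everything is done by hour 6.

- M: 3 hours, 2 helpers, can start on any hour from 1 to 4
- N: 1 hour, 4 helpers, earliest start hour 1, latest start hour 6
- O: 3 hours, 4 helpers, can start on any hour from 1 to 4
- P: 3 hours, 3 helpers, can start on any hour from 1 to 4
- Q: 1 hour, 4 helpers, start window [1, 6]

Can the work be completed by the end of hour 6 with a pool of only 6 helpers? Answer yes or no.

The minimum achievable peak is 7; 6 < 7, so no feasible schedule stays within the cap.

no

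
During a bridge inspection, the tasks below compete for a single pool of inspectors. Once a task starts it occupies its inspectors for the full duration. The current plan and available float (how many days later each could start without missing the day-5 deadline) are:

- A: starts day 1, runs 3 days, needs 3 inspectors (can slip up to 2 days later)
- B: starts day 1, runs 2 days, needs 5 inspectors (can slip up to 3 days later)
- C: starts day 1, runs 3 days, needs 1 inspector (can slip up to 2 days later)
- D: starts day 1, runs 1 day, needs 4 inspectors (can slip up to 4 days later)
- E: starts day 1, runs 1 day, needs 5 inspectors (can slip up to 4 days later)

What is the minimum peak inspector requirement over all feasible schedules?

Early-start (A@1, B@1, C@1, D@1, E@1) gives peak 18: d1:18  d2:9  d3:4  d4:0  d5:0.
Shift C→3, D→3, E→4.
Schedule A@1, B@1, C@3, D@3, E@4: d1:8  d2:8  d3:8  d4:6  d5:1 — peak 8.

8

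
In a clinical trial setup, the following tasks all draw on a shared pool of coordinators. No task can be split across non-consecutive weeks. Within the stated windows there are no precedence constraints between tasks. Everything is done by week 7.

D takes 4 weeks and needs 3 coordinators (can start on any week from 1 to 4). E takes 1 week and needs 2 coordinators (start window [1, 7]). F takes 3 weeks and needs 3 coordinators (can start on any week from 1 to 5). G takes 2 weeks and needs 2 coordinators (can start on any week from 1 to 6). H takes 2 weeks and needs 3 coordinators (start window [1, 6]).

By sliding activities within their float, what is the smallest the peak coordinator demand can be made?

6

Early-start (D@1, E@1, F@1, G@1, H@1) gives peak 13: w1:13  w2:11  w3:6  w4:3  w5:0  w6:0  w7:0.
Shift F→2, G→5, H→5.
Schedule D@1, E@1, F@2, G@5, H@5: w1:5  w2:6  w3:6  w4:6  w5:5  w6:5  w7:0 — peak 6.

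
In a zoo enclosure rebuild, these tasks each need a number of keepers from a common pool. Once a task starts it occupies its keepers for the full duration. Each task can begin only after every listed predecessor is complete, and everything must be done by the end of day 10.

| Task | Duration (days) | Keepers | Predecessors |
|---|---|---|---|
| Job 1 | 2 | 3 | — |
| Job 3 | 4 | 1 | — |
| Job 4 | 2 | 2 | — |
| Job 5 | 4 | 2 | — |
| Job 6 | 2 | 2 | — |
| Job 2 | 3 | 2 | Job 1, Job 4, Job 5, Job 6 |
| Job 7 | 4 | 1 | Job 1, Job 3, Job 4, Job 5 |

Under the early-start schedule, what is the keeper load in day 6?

3

At early start, day 6 has: Job 2, Job 7.
Demand: 2 + 1 = 3.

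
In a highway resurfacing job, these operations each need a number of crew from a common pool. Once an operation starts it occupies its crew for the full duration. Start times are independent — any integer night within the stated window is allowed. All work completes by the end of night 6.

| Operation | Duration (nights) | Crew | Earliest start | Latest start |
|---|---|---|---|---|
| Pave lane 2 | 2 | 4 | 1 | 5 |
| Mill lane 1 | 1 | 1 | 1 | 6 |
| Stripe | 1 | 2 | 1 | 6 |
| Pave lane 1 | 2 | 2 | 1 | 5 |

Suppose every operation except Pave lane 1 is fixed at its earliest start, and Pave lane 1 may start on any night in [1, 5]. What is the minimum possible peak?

7

Pave lane 1@1: n1:9  n2:6  n3:0  n4:0  n5:0  n6:0 → peak 9
Pave lane 1@2: n1:7  n2:6  n3:2  n4:0  n5:0  n6:0 → peak 7
Pave lane 1@3: n1:7  n2:4  n3:2  n4:2  n5:0  n6:0 → peak 7
Pave lane 1@4: n1:7  n2:4  n3:0  n4:2  n5:2  n6:0 → peak 7
Pave lane 1@5: n1:7  n2:4  n3:0  n4:0  n5:2  n6:2 → peak 7
Best is Pave lane 1@2, peak 7.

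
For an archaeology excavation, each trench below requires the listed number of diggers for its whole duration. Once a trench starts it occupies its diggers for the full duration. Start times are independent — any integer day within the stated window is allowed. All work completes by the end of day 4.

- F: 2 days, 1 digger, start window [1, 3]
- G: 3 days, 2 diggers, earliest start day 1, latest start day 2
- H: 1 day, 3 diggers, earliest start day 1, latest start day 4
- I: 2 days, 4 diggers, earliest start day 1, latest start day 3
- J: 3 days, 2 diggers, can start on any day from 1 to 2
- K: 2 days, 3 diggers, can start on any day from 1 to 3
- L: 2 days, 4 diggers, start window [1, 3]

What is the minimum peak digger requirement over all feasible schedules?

Early-start (F@1, G@1, H@1, I@1, J@1, K@1, L@1) gives peak 19: d1:19  d2:16  d3:4  d4:0.
Shift J→2, K→3, L→3.
Schedule F@1, G@1, H@1, I@1, J@2, K@3, L@3: d1:10  d2:9  d3:11  d4:9 — peak 11.

11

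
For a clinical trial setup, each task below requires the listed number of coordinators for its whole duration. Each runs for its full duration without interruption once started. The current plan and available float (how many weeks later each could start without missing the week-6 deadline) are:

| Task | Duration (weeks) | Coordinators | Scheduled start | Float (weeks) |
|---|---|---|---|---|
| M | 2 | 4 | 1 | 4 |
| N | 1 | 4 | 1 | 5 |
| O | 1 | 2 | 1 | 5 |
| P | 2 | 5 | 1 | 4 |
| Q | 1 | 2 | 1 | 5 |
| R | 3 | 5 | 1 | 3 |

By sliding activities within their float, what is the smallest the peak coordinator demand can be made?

9

Early-start (M@1, N@1, O@1, P@1, Q@1, R@1) gives peak 22: w1:22  w2:14  w3:5  w4:0  w5:0  w6:0.
Shift O→3, P→2, Q→3, R→4.
Schedule M@1, N@1, O@3, P@2, Q@3, R@4: w1:8  w2:9  w3:9  w4:5  w5:5  w6:5 — peak 9.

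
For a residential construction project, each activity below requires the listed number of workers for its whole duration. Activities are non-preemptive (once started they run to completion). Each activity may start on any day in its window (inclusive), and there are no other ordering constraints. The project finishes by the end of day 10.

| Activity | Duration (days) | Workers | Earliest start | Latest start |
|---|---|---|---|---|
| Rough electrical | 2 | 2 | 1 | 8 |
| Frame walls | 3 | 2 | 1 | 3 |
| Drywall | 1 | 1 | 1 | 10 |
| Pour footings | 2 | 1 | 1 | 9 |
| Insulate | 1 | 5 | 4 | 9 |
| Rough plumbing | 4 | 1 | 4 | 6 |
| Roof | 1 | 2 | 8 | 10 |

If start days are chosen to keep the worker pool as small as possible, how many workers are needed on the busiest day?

Early-start (Rough electrical@1, Frame walls@1, Drywall@1, Pour footings@1, Insulate@4, Rough plumbing@4, Roof@8) gives peak 6: d1:6  d2:5  d3:2  d4:6  d5:1  d6:1  d7:1  d8:2  d9:0  d10:0.
Shift Pour footings→2, Rough plumbing→5.
Schedule Rough electrical@1, Frame walls@1, Drywall@1, Pour footings@2, Insulate@4, Rough plumbing@5, Roof@8: d1:5  d2:5  d3:3  d4:5  d5:1  d6:1  d7:1  d8:3  d9:0  d10:0 — peak 5.

5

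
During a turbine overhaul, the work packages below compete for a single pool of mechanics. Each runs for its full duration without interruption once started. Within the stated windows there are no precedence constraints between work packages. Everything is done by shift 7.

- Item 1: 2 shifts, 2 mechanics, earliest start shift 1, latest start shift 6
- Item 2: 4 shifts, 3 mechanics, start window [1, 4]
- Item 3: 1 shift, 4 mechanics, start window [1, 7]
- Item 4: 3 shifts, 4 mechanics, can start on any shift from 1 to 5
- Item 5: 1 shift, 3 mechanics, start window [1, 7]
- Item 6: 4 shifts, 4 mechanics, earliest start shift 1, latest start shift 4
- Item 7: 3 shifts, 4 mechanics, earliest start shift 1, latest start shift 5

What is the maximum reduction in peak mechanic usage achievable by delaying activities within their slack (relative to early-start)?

Early-start peak: s1:24  s2:17  s3:15  s4:7  s5:0  s6:0  s7:0 ⇒ 24.
Leveled (Item 1@1, Item 2@1, Item 3@1, Item 4@2, Item 5@3, Item 6@4, Item 7@5): s1:9  s2:9  s3:10  s4:11  s5:8  s6:8  s7:8 ⇒ 11.
Reduction 24 − 11 = 13.

13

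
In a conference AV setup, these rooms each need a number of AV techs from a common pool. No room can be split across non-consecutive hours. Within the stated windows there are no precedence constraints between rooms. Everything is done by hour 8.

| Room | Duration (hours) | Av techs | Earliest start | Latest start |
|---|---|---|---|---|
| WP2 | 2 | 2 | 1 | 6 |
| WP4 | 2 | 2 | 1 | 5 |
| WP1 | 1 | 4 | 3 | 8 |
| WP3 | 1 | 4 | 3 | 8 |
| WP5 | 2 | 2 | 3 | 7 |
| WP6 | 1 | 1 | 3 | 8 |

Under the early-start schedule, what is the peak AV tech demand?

Early-start schedule: WP2@1, WP4@1, WP1@3, WP3@3, WP5@3, WP6@3.
Load per hour: hour 1: 4, hour 2: 4, hour 3: 11, hour 4: 2, hour 5: 0, hour 6: 0, hour 7: 0, hour 8: 0.
Peak is 11.

11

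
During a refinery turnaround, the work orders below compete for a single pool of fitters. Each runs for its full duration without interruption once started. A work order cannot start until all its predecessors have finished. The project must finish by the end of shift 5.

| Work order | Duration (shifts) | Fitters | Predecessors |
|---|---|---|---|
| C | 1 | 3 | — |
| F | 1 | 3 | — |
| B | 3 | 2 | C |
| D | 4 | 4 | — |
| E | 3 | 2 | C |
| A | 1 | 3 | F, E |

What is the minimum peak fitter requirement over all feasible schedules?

8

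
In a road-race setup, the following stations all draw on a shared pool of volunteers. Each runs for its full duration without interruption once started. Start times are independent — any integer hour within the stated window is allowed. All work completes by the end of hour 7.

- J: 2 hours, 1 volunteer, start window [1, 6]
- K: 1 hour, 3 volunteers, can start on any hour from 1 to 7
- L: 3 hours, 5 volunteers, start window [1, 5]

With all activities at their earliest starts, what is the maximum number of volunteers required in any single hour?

Early-start schedule: J@1, K@1, L@1.
Load per hour: hour 1: 9, hour 2: 6, hour 3: 5, hour 4: 0, hour 5: 0, hour 6: 0, hour 7: 0.
Peak is 9.

9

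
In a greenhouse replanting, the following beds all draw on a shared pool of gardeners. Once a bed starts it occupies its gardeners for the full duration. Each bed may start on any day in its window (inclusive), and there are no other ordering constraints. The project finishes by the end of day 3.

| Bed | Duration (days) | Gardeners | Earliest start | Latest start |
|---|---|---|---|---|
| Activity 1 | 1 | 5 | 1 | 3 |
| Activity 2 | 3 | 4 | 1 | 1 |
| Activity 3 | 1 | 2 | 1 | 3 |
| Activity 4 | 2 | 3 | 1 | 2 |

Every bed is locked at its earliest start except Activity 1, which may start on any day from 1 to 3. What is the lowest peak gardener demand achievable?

Activity 1@1: d1:14  d2:7  d3:4 → peak 14
Activity 1@2: d1:9  d2:12  d3:4 → peak 12
Activity 1@3: d1:9  d2:7  d3:9 → peak 9
Best is Activity 1@3, peak 9.

9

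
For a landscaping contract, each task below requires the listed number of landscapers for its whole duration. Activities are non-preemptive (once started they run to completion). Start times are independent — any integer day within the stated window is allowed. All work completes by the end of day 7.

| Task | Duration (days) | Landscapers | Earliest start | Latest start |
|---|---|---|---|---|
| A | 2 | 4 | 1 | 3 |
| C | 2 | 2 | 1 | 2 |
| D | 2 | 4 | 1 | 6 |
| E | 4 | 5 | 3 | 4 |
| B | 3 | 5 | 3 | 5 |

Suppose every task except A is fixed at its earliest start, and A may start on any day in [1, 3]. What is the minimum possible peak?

A@1: d1:10  d2:10  d3:10  d4:10  d5:10  d6:5  d7:0 → peak 10
A@2: d1:6  d2:10  d3:14  d4:10  d5:10  d6:5  d7:0 → peak 14
A@3: d1:6  d2:6  d3:14  d4:14  d5:10  d6:5  d7:0 → peak 14
Best is A@1, peak 10.

10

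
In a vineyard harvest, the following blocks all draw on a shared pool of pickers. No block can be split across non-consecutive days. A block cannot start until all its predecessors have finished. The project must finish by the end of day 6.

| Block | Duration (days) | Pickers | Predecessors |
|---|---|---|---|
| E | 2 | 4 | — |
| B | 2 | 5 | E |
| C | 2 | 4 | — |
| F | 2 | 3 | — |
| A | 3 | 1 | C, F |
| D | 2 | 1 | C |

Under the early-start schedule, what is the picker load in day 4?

7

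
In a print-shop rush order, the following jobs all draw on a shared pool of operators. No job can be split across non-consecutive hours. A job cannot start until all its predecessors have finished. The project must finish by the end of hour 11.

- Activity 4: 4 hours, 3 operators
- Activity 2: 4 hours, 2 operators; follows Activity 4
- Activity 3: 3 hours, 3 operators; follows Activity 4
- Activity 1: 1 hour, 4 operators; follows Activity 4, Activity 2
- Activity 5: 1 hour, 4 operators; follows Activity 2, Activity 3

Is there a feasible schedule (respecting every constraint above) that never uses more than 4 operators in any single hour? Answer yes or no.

no

The minimum achievable peak is 5; 4 < 5, so no feasible schedule stays within the cap.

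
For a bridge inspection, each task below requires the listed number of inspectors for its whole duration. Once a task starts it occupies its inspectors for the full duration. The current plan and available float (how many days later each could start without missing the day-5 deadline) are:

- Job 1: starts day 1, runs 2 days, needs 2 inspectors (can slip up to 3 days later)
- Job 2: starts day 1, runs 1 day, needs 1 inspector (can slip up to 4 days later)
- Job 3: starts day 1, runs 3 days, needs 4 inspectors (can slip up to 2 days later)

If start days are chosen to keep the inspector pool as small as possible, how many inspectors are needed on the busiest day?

4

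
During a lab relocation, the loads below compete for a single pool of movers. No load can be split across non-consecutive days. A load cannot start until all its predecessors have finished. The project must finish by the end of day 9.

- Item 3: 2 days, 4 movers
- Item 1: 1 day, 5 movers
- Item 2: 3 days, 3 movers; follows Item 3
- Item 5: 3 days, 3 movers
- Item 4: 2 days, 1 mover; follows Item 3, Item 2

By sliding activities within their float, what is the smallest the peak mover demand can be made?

5

Early-start (Item 3@1, Item 1@1, Item 2@3, Item 5@1, Item 4@6) gives peak 12: d1:12  d2:7  d3:6  d4:3  d5:3  d6:1  d7:1  d8:0  d9:0.
Shift Item 1→3, Item 2→4, Item 5→7, Item 4→7.
Schedule Item 3@1, Item 1@3, Item 2@4, Item 5@7, Item 4@7: d1:4  d2:4  d3:5  d4:3  d5:3  d6:3  d7:4  d8:4  d9:3 — peak 5.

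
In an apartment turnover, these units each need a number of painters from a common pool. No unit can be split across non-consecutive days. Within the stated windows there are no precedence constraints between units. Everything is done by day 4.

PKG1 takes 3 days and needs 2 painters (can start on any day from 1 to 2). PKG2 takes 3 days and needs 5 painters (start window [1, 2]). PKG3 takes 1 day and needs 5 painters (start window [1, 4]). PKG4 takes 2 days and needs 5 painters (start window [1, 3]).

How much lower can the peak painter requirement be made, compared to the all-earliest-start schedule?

5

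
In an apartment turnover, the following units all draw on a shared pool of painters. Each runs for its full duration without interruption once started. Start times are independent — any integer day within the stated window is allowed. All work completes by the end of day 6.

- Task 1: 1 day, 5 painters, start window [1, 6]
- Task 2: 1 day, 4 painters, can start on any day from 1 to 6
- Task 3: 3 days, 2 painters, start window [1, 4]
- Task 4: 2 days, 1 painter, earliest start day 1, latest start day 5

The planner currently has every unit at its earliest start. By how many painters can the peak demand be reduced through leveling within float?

7

Early-start peak: d1:12  d2:3  d3:2  d4:0  d5:0  d6:0 ⇒ 12.
Leveled (Task 1@1, Task 2@2, Task 3@3, Task 4@2): d1:5  d2:5  d3:3  d4:2  d5:2  d6:0 ⇒ 5.
Reduction 12 − 5 = 7.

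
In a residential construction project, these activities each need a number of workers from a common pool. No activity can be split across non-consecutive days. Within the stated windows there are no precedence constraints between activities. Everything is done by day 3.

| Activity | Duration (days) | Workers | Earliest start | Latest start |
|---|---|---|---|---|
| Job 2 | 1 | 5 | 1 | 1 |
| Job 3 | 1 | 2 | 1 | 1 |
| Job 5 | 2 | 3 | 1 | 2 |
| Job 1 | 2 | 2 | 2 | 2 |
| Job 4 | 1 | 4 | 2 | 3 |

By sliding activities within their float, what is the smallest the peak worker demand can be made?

9

Early-start (Job 2@1, Job 3@1, Job 5@1, Job 1@2, Job 4@2) gives peak 10: d1:10  d2:9  d3:2.
Shift Job 5→2.
Schedule Job 2@1, Job 3@1, Job 5@2, Job 1@2, Job 4@2: d1:7  d2:9  d3:5 — peak 9.
No arrangement of the 4 feasible schedules does better.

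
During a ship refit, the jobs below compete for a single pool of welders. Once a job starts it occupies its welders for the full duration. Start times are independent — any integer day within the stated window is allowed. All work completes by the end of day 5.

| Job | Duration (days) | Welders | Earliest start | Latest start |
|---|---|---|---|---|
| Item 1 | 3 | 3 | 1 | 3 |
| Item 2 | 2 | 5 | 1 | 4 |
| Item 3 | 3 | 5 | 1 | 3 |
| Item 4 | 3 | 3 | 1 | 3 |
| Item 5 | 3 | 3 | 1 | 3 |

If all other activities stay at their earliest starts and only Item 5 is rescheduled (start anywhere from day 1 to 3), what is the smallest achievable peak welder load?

Item 5@1: d1:19  d2:19  d3:14  d4:0  d5:0 → peak 19
Item 5@2: d1:16  d2:19  d3:14  d4:3  d5:0 → peak 19
Item 5@3: d1:16  d2:16  d3:14  d4:3  d5:3 → peak 16
Best is Item 5@3, peak 16.

16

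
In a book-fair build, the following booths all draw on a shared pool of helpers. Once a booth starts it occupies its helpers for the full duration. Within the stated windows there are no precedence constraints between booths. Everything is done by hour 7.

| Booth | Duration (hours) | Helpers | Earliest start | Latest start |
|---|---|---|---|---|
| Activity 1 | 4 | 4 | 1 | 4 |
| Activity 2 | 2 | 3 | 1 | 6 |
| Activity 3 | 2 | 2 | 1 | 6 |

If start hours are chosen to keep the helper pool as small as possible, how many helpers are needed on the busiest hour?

Early-start (Activity 1@1, Activity 2@1, Activity 3@1) gives peak 9: h1:9  h2:9  h3:4  h4:4  h5:0  h6:0  h7:0.
Shift Activity 2→5, Activity 3→5.
Schedule Activity 1@1, Activity 2@5, Activity 3@5: h1:4  h2:4  h3:4  h4:4  h5:5  h6:5  h7:0 — peak 5.

5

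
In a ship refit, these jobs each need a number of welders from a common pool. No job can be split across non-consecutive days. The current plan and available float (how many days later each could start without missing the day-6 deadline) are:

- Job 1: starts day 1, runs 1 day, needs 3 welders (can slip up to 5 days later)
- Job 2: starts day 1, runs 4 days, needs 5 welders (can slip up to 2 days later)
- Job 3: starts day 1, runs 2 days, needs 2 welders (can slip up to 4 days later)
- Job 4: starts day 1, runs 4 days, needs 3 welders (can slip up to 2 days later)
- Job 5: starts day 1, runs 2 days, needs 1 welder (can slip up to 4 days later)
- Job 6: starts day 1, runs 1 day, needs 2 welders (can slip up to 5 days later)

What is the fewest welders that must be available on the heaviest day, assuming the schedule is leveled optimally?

Early-start (Job 1@1, Job 2@1, Job 3@1, Job 4@1, Job 5@1, Job 6@1) gives peak 16: d1:16  d2:11  d3:8  d4:8  d5:0  d6:0.
Shift Job 3→5, Job 4→2, Job 5→5, Job 6→5.
Schedule Job 1@1, Job 2@1, Job 3@5, Job 4@2, Job 5@5, Job 6@5: d1:8  d2:8  d3:8  d4:8  d5:8  d6:3 — peak 8.
Total welder-days = 43 over 6 days ⇒ peak ≥ ⌈43/6⌉ = 8, so 8 is optimal.

8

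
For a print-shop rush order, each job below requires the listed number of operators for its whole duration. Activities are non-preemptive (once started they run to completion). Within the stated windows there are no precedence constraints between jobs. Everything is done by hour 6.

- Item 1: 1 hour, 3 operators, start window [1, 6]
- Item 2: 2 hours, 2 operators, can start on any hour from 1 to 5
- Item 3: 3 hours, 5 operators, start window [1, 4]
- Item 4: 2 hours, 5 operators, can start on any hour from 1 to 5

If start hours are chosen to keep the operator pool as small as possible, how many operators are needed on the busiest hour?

Early-start (Item 1@1, Item 2@1, Item 3@1, Item 4@1) gives peak 15: h1:15  h2:12  h3:5  h4:0  h5:0  h6:0.
Shift Item 3→2, Item 4→5.
Schedule Item 1@1, Item 2@1, Item 3@2, Item 4@5: h1:5  h2:7  h3:5  h4:5  h5:5  h6:5 — peak 7.

7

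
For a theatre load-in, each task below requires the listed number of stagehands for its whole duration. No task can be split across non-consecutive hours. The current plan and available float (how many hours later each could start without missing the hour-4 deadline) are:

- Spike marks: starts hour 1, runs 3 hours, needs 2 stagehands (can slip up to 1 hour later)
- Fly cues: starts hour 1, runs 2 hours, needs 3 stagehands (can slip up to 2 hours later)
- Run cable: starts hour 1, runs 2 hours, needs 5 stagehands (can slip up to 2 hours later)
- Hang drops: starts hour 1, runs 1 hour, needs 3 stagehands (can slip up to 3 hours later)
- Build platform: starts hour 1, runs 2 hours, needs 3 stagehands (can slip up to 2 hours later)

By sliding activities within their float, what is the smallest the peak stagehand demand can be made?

Early-start (Spike marks@1, Fly cues@1, Run cable@1, Hang drops@1, Build platform@1) gives peak 16: h1:16  h2:13  h3:2  h4:0.
Shift Run cable→3, Hang drops→4.
Schedule Spike marks@1, Fly cues@1, Run cable@3, Hang drops@4, Build platform@1: h1:8  h2:8  h3:7  h4:8 — peak 8.
Total stagehand-hours = 31 over 4 hours ⇒ peak ≥ ⌈31/4⌉ = 8, so 8 is optimal.

8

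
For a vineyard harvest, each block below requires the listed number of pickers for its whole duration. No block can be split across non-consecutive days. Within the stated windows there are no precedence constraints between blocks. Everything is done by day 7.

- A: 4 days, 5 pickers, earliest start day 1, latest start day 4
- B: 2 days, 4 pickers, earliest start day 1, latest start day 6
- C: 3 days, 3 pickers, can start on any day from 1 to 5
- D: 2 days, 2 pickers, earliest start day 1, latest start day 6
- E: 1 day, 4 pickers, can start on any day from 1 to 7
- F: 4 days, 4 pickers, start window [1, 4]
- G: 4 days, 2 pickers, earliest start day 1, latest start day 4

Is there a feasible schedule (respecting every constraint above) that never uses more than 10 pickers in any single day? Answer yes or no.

no

The minimum achievable peak is 11; 10 < 11, so no feasible schedule stays within the cap.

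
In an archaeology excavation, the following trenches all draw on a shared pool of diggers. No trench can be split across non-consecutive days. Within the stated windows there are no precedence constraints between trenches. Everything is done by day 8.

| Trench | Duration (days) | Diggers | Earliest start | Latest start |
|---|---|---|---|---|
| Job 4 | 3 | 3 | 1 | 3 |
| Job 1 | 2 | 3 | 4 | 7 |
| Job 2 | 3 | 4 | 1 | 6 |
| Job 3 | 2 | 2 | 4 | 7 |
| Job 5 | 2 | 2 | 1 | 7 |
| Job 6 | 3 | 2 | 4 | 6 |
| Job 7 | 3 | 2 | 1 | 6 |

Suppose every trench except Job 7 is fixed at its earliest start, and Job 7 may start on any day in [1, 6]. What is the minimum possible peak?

Job 7@1: d1:11  d2:11  d3:9  d4:7  d5:7  d6:2  d7:0  d8:0 → peak 11
Job 7@2: d1:9  d2:11  d3:9  d4:9  d5:7  d6:2  d7:0  d8:0 → peak 11
Job 7@3: d1:9  d2:9  d3:9  d4:9  d5:9  d6:2  d7:0  d8:0 → peak 9
Job 7@4: d1:9  d2:9  d3:7  d4:9  d5:9  d6:4  d7:0  d8:0 → peak 9
Job 7@5: d1:9  d2:9  d3:7  d4:7  d5:9  d6:4  d7:2  d8:0 → peak 9
Job 7@6: d1:9  d2:9  d3:7  d4:7  d5:7  d6:4  d7:2  d8:2 → peak 9
Best is Job 7@3, peak 9.

9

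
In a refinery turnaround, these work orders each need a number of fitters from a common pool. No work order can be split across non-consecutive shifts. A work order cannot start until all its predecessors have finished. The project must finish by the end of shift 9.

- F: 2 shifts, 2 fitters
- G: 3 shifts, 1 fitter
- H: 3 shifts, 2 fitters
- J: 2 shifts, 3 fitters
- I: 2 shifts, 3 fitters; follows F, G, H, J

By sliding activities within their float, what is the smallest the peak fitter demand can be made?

3

Early-start (F@1, G@1, H@1, J@1, I@4) gives peak 8: s1:8  s2:8  s3:3  s4:3  s5:3  s6:0  s7:0  s8:0  s9:0.
Shift H→3, J→6, I→8.
Schedule F@1, G@1, H@3, J@6, I@8: s1:3  s2:3  s3:3  s4:2  s5:2  s6:3  s7:3  s8:3  s9:3 — peak 3.
Total fitter-shifts = 25 over 9 shifts ⇒ peak ≥ ⌈25/9⌉ = 3, so 3 is optimal.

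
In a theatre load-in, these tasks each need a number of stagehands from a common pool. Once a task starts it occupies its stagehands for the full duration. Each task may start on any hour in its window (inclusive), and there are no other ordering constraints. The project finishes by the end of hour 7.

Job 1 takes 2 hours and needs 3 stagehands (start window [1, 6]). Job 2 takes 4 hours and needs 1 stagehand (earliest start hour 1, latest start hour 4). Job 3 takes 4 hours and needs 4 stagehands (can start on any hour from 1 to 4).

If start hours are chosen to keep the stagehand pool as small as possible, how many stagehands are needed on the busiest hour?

Early-start (Job 1@1, Job 2@1, Job 3@1) gives peak 8: h1:8  h2:8  h3:5  h4:5  h5:0  h6:0  h7:0.
Shift Job 3→3.
Schedule Job 1@1, Job 2@1, Job 3@3: h1:4  h2:4  h3:5  h4:5  h5:4  h6:4  h7:0 — peak 5.

5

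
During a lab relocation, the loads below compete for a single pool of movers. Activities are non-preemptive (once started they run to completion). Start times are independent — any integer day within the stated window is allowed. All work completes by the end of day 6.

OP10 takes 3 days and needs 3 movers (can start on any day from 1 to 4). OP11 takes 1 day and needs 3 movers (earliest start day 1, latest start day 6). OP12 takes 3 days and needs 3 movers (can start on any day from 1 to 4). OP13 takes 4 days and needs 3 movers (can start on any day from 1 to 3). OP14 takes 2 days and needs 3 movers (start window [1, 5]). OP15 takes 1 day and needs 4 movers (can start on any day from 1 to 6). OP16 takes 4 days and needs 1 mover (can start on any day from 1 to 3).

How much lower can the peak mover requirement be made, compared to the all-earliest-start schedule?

11

Early-start peak: d1:20  d2:13  d3:10  d4:4  d5:0  d6:0 ⇒ 20.
Leveled (OP10@1, OP11@1, OP12@4, OP13@2, OP14@1, OP15@6, OP16@3): d1:9  d2:9  d3:7  d4:7  d5:7  d6:8 ⇒ 9.
Reduction 20 − 9 = 11.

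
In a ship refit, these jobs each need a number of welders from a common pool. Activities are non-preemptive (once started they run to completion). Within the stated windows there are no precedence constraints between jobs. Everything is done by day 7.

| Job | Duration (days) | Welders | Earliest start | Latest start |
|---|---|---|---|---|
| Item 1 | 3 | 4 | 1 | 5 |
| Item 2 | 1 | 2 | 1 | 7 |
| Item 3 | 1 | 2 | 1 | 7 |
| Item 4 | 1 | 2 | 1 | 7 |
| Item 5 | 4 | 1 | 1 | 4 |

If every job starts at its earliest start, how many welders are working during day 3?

5

At early start, day 3 has: Item 1, Item 5.
Demand: 4 + 1 = 5.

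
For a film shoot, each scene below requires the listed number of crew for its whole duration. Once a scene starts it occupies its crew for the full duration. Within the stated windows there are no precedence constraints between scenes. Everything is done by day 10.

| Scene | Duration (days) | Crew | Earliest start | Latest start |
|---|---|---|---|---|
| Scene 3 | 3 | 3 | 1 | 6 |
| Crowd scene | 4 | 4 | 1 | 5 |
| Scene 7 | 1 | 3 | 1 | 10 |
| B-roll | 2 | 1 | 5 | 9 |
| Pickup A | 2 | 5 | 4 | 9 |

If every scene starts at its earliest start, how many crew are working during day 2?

7

At early start, day 2 has: Scene 3, Crowd scene.
Demand: 3 + 4 = 7.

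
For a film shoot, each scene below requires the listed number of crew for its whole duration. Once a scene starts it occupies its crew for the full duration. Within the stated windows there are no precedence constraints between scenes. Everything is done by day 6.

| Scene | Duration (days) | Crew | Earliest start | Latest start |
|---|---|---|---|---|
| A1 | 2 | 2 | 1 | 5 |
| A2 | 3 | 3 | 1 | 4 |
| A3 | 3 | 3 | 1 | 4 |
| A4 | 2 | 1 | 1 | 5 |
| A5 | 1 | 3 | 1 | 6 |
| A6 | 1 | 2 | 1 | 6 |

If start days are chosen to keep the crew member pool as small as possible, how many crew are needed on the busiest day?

Early-start (A1@1, A2@1, A3@1, A4@1, A5@1, A6@1) gives peak 14: d1:14  d2:9  d3:6  d4:0  d5:0  d6:0.
Shift A3→3, A5→4, A6→5.
Schedule A1@1, A2@1, A3@3, A4@1, A5@4, A6@5: d1:6  d2:6  d3:6  d4:6  d5:5  d6:0 — peak 6.

6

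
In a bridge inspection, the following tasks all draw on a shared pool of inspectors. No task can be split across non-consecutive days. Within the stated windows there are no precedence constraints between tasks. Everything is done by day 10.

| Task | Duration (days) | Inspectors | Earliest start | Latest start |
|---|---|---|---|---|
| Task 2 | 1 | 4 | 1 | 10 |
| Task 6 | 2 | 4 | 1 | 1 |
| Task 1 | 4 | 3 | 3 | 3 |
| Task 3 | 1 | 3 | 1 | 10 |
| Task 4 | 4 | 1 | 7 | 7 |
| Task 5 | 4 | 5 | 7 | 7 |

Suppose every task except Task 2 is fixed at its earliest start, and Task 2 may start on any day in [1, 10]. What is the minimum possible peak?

Task 2@1: d1:11  d2:4  d3:3  d4:3  d5:3  d6:3  d7:6  d8:6  d9:6  d10:6 → peak 11
Task 2@2: d1:7  d2:8  d3:3  d4:3  d5:3  d6:3  d7:6  d8:6  d9:6  d10:6 → peak 8
Task 2@3: d1:7  d2:4  d3:7  d4:3  d5:3  d6:3  d7:6  d8:6  d9:6  d10:6 → peak 7
Task 2@4: d1:7  d2:4  d3:3  d4:7  d5:3  d6:3  d7:6  d8:6  d9:6  d10:6 → peak 7
Task 2@5: d1:7  d2:4  d3:3  d4:3  d5:7  d6:3  d7:6  d8:6  d9:6  d10:6 → peak 7
Task 2@6: d1:7  d2:4  d3:3  d4:3  d5:3  d6:7  d7:6  d8:6  d9:6  d10:6 → peak 7
Task 2@7: d1:7  d2:4  d3:3  d4:3  d5:3  d6:3  d7:10  d8:6  d9:6  d10:6 → peak 10
Task 2@8: d1:7  d2:4  d3:3  d4:3  d5:3  d6:3  d7:6  d8:10  d9:6  d10:6 → peak 10
Task 2@9: d1:7  d2:4  d3:3  d4:3  d5:3  d6:3  d7:6  d8:6  d9:10  d10:6 → peak 10
Task 2@10: d1:7  d2:4  d3:3  d4:3  d5:3  d6:3  d7:6  d8:6  d9:6  d10:10 → peak 10
Best is Task 2@3, peak 7.

7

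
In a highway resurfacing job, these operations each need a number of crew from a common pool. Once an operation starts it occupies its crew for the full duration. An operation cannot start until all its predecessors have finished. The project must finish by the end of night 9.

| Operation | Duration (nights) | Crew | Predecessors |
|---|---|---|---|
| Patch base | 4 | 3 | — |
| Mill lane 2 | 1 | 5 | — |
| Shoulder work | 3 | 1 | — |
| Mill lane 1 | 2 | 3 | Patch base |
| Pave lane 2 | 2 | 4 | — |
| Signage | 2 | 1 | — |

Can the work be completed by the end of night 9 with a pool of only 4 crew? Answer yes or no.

The minimum achievable peak is 5; 4 < 5, so no feasible schedule stays within the cap.

no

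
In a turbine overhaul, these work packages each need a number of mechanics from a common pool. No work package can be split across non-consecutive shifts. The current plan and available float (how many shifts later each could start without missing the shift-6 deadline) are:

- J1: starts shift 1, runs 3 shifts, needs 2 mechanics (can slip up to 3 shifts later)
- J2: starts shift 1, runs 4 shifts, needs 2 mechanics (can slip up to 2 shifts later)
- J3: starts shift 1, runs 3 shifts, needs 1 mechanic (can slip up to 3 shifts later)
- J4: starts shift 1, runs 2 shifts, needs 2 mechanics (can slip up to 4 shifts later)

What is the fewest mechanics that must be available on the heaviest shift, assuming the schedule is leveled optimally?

4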